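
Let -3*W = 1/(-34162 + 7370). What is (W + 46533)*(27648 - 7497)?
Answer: 25122496259253/26792 ≈ 9.3769e+8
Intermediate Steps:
W = 1/80376 (W = -1/(3*(-34162 + 7370)) = -⅓/(-26792) = -⅓*(-1/26792) = 1/80376 ≈ 1.2442e-5)
(W + 46533)*(27648 - 7497) = (1/80376 + 46533)*(27648 - 7497) = (3740136409/80376)*20151 = 25122496259253/26792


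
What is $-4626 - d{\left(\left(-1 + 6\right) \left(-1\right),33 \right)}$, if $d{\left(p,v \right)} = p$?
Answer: $-4621$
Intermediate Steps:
$-4626 - d{\left(\left(-1 + 6\right) \left(-1\right),33 \right)} = -4626 - \left(-1 + 6\right) \left(-1\right) = -4626 - 5 \left(-1\right) = -4626 - -5 = -4626 + 5 = -4621$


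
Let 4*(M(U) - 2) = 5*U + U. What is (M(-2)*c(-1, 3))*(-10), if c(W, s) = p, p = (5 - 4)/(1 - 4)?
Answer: -10/3 ≈ -3.3333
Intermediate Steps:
M(U) = 2 + 3*U/2 (M(U) = 2 + (5*U + U)/4 = 2 + (6*U)/4 = 2 + 3*U/2)
p = -1/3 (p = 1/(-3) = 1*(-1/3) = -1/3 ≈ -0.33333)
c(W, s) = -1/3
(M(-2)*c(-1, 3))*(-10) = ((2 + (3/2)*(-2))*(-1/3))*(-10) = ((2 - 3)*(-1/3))*(-10) = -1*(-1/3)*(-10) = (1/3)*(-10) = -10/3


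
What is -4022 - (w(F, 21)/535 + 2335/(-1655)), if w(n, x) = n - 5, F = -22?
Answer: -711977088/177085 ≈ -4020.5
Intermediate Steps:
w(n, x) = -5 + n
-4022 - (w(F, 21)/535 + 2335/(-1655)) = -4022 - ((-5 - 22)/535 + 2335/(-1655)) = -4022 - (-27*1/535 + 2335*(-1/1655)) = -4022 - (-27/535 - 467/331) = -4022 - 1*(-258782/177085) = -4022 + 258782/177085 = -711977088/177085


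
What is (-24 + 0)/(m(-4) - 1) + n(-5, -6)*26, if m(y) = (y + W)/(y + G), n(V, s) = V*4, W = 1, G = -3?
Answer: -478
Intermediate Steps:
n(V, s) = 4*V
m(y) = (1 + y)/(-3 + y) (m(y) = (y + 1)/(y - 3) = (1 + y)/(-3 + y))
(-24 + 0)/(m(-4) - 1) + n(-5, -6)*26 = (-24 + 0)/((1 - 4)/(-3 - 4) - 1) + (4*(-5))*26 = -24/(-3/(-7) - 1) - 20*26 = -24/(-⅐*(-3) - 1) - 520 = -24/(3/7 - 1) - 520 = -24/(-4/7) - 520 = -24*(-7/4) - 520 = 42 - 520 = -478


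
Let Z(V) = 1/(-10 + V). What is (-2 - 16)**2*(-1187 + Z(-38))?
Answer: -1538379/4 ≈ -3.8460e+5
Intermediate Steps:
(-2 - 16)**2*(-1187 + Z(-38)) = (-2 - 16)**2*(-1187 + 1/(-10 - 38)) = (-18)**2*(-1187 + 1/(-48)) = 324*(-1187 - 1/48) = 324*(-56977/48) = -1538379/4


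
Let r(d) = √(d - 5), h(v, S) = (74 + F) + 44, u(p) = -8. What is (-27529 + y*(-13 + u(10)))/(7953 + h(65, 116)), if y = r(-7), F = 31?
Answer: -27529/8102 - 21*I*√3/4051 ≈ -3.3978 - 0.0089788*I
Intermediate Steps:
h(v, S) = 149 (h(v, S) = (74 + 31) + 44 = 105 + 44 = 149)
r(d) = √(-5 + d)
y = 2*I*√3 (y = √(-5 - 7) = √(-12) = 2*I*√3 ≈ 3.4641*I)
(-27529 + y*(-13 + u(10)))/(7953 + h(65, 116)) = (-27529 + (2*I*√3)*(-13 - 8))/(7953 + 149) = (-27529 + (2*I*√3)*(-21))/8102 = (-27529 - 42*I*√3)*(1/8102) = -27529/8102 - 21*I*√3/4051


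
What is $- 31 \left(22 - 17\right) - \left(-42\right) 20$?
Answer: $685$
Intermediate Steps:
$- 31 \left(22 - 17\right) - \left(-42\right) 20 = \left(-31\right) 5 - -840 = -155 + 840 = 685$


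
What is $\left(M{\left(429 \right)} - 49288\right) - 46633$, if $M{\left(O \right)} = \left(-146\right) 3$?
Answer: $-96359$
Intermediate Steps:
$M{\left(O \right)} = -438$
$\left(M{\left(429 \right)} - 49288\right) - 46633 = \left(-438 - 49288\right) - 46633 = -49726 - 46633 = -96359$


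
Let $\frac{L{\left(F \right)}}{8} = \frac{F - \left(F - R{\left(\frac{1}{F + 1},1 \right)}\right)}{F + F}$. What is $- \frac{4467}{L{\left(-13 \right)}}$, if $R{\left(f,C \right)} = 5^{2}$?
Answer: $\frac{58071}{100} \approx 580.71$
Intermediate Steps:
$R{\left(f,C \right)} = 25$
$L{\left(F \right)} = \frac{100}{F}$ ($L{\left(F \right)} = 8 \frac{F - \left(-25 + F\right)}{F + F} = 8 \frac{25}{2 F} = \frac{100}{F}$)
$- \frac{4467}{L{\left(-13 \right)}} = - \frac{4467}{100 \frac{1}{-13}} = - \frac{4467}{100 \left(- \frac{1}{13}\right)} = - \frac{4467}{- \frac{100}{13}} = \left(-4467\right) \left(- \frac{13}{100}\right) = \frac{58071}{100}$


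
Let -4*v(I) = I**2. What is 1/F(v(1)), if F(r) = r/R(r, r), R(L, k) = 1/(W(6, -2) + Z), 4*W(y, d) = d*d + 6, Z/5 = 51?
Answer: -8/515 ≈ -0.015534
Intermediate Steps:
Z = 255 (Z = 5*51 = 255)
v(I) = -I**2/4
W(y, d) = 3/2 + d**2/4 (W(y, d) = (d*d + 6)/4 = (d**2 + 6)/4 = (6 + d**2)/4 = 3/2 + d**2/4)
R(L, k) = 2/515 (R(L, k) = 1/((3/2 + (1/4)*(-2)**2) + 255) = 1/((3/2 + (1/4)*4) + 255) = 1/((3/2 + 1) + 255) = 1/(5/2 + 255) = 1/(515/2) = 2/515)
F(r) = 515*r/2 (F(r) = r/(2/515) = r*(515/2) = 515*r/2)
1/F(v(1)) = 1/(515*(-1/4*1**2)/2) = 1/(515*(-1/4*1)/2) = 1/((515/2)*(-1/4)) = 1/(-515/8) = -8/515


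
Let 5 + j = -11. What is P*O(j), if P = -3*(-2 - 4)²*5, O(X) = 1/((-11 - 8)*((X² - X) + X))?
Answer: 135/1216 ≈ 0.11102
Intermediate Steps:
j = -16 (j = -5 - 11 = -16)
O(X) = -1/(19*X²) (O(X) = 1/((-19)*(X²)) = -1/(19*X²))
P = -540 (P = -3*(-6)²*5 = -3*36*5 = -108*5 = -540)
P*O(j) = -(-540)/(19*(-16)²) = -(-540)/(19*256) = -540*(-1/4864) = 135/1216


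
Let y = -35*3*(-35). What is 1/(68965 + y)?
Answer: 1/72640 ≈ 1.3767e-5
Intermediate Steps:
y = 3675 (y = -105*(-35) = 3675)
1/(68965 + y) = 1/(68965 + 3675) = 1/72640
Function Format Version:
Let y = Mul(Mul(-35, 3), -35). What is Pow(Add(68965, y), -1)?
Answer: Rational(1, 72640) ≈ 1.3767e-5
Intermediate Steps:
y = 3675 (y = Mul(-105, -35) = 3675)
Pow(Add(68965, y), -1) = Pow(Add(68965, 3675), -1) = Pow(72640, -1) = Rational(1, 72640)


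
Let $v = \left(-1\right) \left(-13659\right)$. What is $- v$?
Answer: $-13659$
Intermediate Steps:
$v = 13659$
$- v = \left(-1\right) 13659 = -13659$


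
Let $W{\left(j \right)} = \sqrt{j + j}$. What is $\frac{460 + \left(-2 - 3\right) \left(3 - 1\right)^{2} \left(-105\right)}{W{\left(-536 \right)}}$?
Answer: $- \frac{640 i \sqrt{67}}{67} \approx - 78.188 i$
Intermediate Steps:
$W{\left(j \right)} = \sqrt{2} \sqrt{j}$ ($W{\left(j \right)} = \sqrt{2 j} = \sqrt{2} \sqrt{j}$)
$\frac{460 + \left(-2 - 3\right) \left(3 - 1\right)^{2} \left(-105\right)}{W{\left(-536 \right)}} = \frac{460 + \left(-2 - 3\right) \left(3 - 1\right)^{2} \left(-105\right)}{\sqrt{2} \sqrt{-536}} = \frac{460 + - 5 \cdot 2^{2} \left(-105\right)}{\sqrt{2} \cdot 2 i \sqrt{134}} = \frac{460 + \left(-5\right) 4 \left(-105\right)}{4 i \sqrt{67}} = \left(460 - -2100\right) \left(- \frac{i \sqrt{67}}{268}\right) = \left(460 + 2100\right) \left(- \frac{i \sqrt{67}}{268}\right) = 2560 \left(- \frac{i \sqrt{67}}{268}\right) = - \frac{640 i \sqrt{67}}{67}$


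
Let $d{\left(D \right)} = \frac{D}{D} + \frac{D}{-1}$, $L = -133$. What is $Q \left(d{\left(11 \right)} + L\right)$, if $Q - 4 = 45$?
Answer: $-7007$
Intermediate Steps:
$Q = 49$ ($Q = 4 + 45 = 49$)
$d{\left(D \right)} = 1 - D$ ($d{\left(D \right)} = 1 + D \left(-1\right) = 1 - D$)
$Q \left(d{\left(11 \right)} + L\right) = 49 \left(\left(1 - 11\right) - 133\right) = 49 \left(-10 - 133\right) = 49 \left(-143\right) = -7007$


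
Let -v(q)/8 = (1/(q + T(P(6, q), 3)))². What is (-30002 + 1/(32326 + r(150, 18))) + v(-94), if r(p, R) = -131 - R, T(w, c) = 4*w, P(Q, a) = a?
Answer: -53312798708779/1776974825 ≈ -30002.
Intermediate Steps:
v(q) = -8/(25*q²) (v(q) = -8/(q + 4*q)² = -8*1/(25*q²) = -8/(25*q²))
(-30002 + 1/(32326 + r(150, 18))) + v(-94) = (-30002 + 1/(32326 + (-131 - 1*18))) - 8/25/(-94)² = (-30002 + 1/(32326 + (-131 - 18))) - 8/25*1/8836 = (-30002 + 1/(32326 - 149)) - 2/55225 = (-30002 + 1/32177) - 2/55225 = -965374353/32177 - 2/55225 = -53312798708779/1776974825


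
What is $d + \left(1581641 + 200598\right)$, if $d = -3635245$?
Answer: $-1853006$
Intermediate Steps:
$d + \left(1581641 + 200598\right) = -3635245 + \left(1581641 + 200598\right) = -3635245 + 1782239 = -1853006$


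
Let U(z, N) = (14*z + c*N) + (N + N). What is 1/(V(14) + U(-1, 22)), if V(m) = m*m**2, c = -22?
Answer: 1/2290 ≈ 0.00043668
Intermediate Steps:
V(m) = m**3
U(z, N) = -20*N + 14*z (U(z, N) = (14*z - 22*N) + (N + N) = (-22*N + 14*z) + 2*N = -20*N + 14*z)
1/(V(14) + U(-1, 22)) = 1/(14**3 + (-20*22 + 14*(-1))) = 1/(2744 + (-440 - 14)) = 1/(2744 - 454) = 1/2290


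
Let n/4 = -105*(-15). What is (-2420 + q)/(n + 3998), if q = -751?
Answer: -3171/10298 ≈ -0.30792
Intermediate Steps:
n = 6300 (n = 4*(-105*(-15)) = 4*1575 = 6300)
(-2420 + q)/(n + 3998) = (-2420 - 751)/(6300 + 3998) = -3171/10298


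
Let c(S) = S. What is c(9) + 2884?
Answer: 2893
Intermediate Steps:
c(9) + 2884 = 9 + 2884 = 2893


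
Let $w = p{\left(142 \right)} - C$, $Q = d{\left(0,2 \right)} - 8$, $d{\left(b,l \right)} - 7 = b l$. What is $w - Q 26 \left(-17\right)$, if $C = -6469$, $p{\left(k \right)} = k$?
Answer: $6169$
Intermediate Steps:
$d{\left(b,l \right)} = 7 + b l$
$Q = -1$ ($Q = \left(7 + 0 \cdot 2\right) - 8 = \left(7 + 0\right) - 8 = 7 - 8 = -1$)
$w = 6611$ ($w = 142 - -6469 = 142 + 6469 = 6611$)
$w - Q 26 \left(-17\right) = 6611 - \left(-1\right) 26 \left(-17\right) = 6611 - \left(-26\right) \left(-17\right) = 6611 - 442 = 6169$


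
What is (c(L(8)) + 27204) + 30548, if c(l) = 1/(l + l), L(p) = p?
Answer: 924033/16 ≈ 57752.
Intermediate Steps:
c(l) = 1/(2*l)
(c(L(8)) + 27204) + 30548 = ((1/2)/8 + 27204) + 30548 = ((1/2)*(1/8) + 27204) + 30548 = (1/16 + 27204) + 30548 = 435265/16 + 30548 = 924033/16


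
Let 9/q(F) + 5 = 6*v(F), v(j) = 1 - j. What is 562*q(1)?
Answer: -5058/5 ≈ -1011.6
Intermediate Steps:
q(F) = 9/(1 - 6*F) (q(F) = 9/(-5 + 6*(1 - F)) = 9/(-5 + (6 - 6*F)) = 9/(1 - 6*F))
562*q(1) = 562*(-9/(-1 + 6*1)) = 562*(-9/(-1 + 6)) = 562*(-9/5) = -5058/5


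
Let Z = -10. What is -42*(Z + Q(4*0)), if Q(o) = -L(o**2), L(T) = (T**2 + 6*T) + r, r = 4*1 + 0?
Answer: 588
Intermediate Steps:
r = 4 (r = 4 + 0 = 4)
L(T) = 4 + T**2 + 6*T (L(T) = (T**2 + 6*T) + 4 = 4 + T**2 + 6*T)
Q(o) = -4 - o**4 - 6*o**2 (Q(o) = -(4 + (o**2)**2 + 6*o**2) = -(4 + o**4 + 6*o**2) = -4 - o**4 - 6*o**2)
-42*(Z + Q(4*0)) = -42*(-10 + (-4 - (4*0)**4 - 6*(4*0)**2)) = -42*(-10 + (-4 - 1*0**4 - 6*0**2)) = -42*(-10 + (-4 - 1*0 - 6*0)) = -42*(-10 + (-4 + 0 + 0)) = -42*(-10 - 4) = -42*(-14) = 588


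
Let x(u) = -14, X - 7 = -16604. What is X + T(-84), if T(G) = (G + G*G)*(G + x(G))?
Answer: -699853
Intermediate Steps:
X = -16597 (X = 7 - 16604 = -16597)
T(G) = (-14 + G)*(G + G**2) (T(G) = (G + G*G)*(G - 14) = (G + G**2)*(-14 + G) = (-14 + G)*(G + G**2))
X + T(-84) = -16597 - 84*(-14 + (-84)**2 - 13*(-84)) = -16597 - 84*(-14 + 7056 + 1092) = -16597 - 84*8134 = -16597 - 683256 = -699853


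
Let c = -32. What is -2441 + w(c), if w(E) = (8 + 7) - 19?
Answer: -2445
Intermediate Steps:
w(E) = -4 (w(E) = 15 - 19 = -4)
-2441 + w(c) = -2441 - 4 = -2445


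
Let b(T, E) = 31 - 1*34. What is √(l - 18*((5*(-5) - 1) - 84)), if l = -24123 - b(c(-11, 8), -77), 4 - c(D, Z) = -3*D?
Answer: 6*I*√615 ≈ 148.8*I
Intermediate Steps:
c(D, Z) = 4 + 3*D (c(D, Z) = 4 - (-3)*D = 4 + 3*D)
b(T, E) = -3 (b(T, E) = 31 - 34 = -3)
l = -24120 (l = -24123 - 1*(-3) = -24123 + 3 = -24120)
√(l - 18*((5*(-5) - 1) - 84)) = √(-24120 - 18*((5*(-5) - 1) - 84)) = √(-24120 - 18*((-25 - 1) - 84)) = √(-24120 - 18*(-26 - 84)) = √(-24120 - 18*(-110)) = √(-24120 + 1980) = √(-22140) = 6*I*√615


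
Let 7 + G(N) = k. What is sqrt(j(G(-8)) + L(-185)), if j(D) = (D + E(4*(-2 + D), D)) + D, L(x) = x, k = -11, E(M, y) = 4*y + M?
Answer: I*sqrt(373) ≈ 19.313*I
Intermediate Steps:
E(M, y) = M + 4*y
G(N) = -18 (G(N) = -7 - 11 = -18)
j(D) = -8 + 10*D (j(D) = (D + (4*(-2 + D) + 4*D)) + D = (D + ((-8 + 4*D) + 4*D)) + D = (D + (-8 + 8*D)) + D = (-8 + 9*D) + D = -8 + 10*D)
sqrt(j(G(-8)) + L(-185)) = sqrt((-8 + 10*(-18)) - 185) = sqrt((-8 - 180) - 185) = sqrt(-188 - 185) = sqrt(-373) = I*sqrt(373)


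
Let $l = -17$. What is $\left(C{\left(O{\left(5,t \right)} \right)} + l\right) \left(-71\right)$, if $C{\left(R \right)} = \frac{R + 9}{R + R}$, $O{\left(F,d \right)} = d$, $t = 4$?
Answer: $\frac{8733}{8} \approx 1091.6$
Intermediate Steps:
$C{\left(R \right)} = \frac{9 + R}{2 R}$
$\left(C{\left(O{\left(5,t \right)} \right)} + l\right) \left(-71\right) = \left(\frac{9 + 4}{2 \cdot 4} - 17\right) \left(-71\right) = \left(\frac{1}{2} \cdot \frac{1}{4} \cdot 13 - 17\right) \left(-71\right) = \left(\frac{13}{8} - 17\right) \left(-71\right) = \left(- \frac{123}{8}\right) \left(-71\right) = \frac{8733}{8}$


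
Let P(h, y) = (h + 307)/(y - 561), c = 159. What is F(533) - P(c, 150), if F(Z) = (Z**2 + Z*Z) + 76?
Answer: 233552860/411 ≈ 5.6826e+5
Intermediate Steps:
P(h, y) = (307 + h)/(-561 + y)
F(Z) = 76 + 2*Z**2 (F(Z) = (Z**2 + Z**2) + 76 = 2*Z**2 + 76 = 76 + 2*Z**2)
F(533) - P(c, 150) = (76 + 2*533**2) - (307 + 159)/(-561 + 150) = (76 + 2*284089) - 466/(-411) = (76 + 568178) - (-1)*466/411 = 568254 - 1*(-466/411) = 568254 + 466/411 = 233552860/411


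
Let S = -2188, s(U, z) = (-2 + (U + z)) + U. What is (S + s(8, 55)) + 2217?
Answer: 98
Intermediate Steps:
s(U, z) = -2 + z + 2*U (s(U, z) = (-2 + U + z) + U = -2 + z + 2*U)
(S + s(8, 55)) + 2217 = (-2188 + (-2 + 55 + 2*8)) + 2217 = (-2188 + (-2 + 55 + 16)) + 2217 = (-2188 + 69) + 2217 = -2119 + 2217 = 98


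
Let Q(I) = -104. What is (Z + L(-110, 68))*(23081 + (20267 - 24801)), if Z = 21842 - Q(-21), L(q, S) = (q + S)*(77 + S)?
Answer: 294081232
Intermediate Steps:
L(q, S) = (77 + S)*(S + q) (L(q, S) = (S + q)*(77 + S) = (77 + S)*(S + q))
Z = 21946 (Z = 21842 - 1*(-104) = 21842 + 104 = 21946)
(Z + L(-110, 68))*(23081 + (20267 - 24801)) = (21946 + (68² + 77*68 + 77*(-110) + 68*(-110)))*(23081 + (20267 - 24801)) = (21946 + (4624 + 5236 - 8470 - 7480))*(23081 - 4534) = (21946 - 6090)*18547 = 15856*18547 = 294081232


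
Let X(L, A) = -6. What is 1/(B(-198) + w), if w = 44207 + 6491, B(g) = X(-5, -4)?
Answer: 1/50692 ≈ 1.9727e-5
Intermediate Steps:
B(g) = -6
w = 50698
1/(B(-198) + w) = 1/(-6 + 50698) = 1/50692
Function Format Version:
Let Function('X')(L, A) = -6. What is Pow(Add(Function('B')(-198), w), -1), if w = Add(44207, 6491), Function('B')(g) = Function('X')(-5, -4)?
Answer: Rational(1, 50692) ≈ 1.9727e-5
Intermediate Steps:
Function('B')(g) = -6
w = 50698
Pow(Add(Function('B')(-198), w), -1) = Pow(Add(-6, 50698), -1) = Pow(50692, -1) = Rational(1, 50692)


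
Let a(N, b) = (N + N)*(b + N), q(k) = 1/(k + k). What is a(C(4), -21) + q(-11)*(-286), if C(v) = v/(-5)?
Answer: 1197/25 ≈ 47.880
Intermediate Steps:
q(k) = 1/(2*k)
C(v) = -v/5 (C(v) = v*(-⅕) = -v/5)
a(N, b) = 2*N*(N + b) (a(N, b) = (2*N)*(N + b) = 2*N*(N + b))
a(C(4), -21) + q(-11)*(-286) = 2*(-⅕*4)*(-⅕*4 - 21) + ((½)/(-11))*(-286) = 2*(-⅘)*(-⅘ - 21) + ((½)*(-1/11))*(-286) = 2*(-⅘)*(-109/5) - 1/22*(-286) = 872/25 + 13 = 1197/25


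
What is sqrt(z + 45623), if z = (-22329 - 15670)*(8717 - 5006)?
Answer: I*sqrt(140968666) ≈ 11873.0*I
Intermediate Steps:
z = -141014289 (z = -37999*3711 = -141014289)
sqrt(z + 45623) = sqrt(-141014289 + 45623) = sqrt(-140968666) = I*sqrt(140968666)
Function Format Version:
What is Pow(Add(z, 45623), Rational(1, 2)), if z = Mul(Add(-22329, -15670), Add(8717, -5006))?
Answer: Mul(I, Pow(140968666, Rational(1, 2))) ≈ Mul(11873., I)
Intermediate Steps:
z = -141014289 (z = Mul(-37999, 3711) = -141014289)
Pow(Add(z, 45623), Rational(1, 2)) = Pow(Add(-141014289, 45623), Rational(1, 2)) = Pow(-140968666, Rational(1, 2)) = Mul(I, Pow(140968666, Rational(1, 2)))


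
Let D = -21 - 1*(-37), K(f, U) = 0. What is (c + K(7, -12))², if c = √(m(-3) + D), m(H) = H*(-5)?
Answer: 31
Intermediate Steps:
D = 16 (D = -21 + 37 = 16)
m(H) = -5*H
c = √31 (c = √(-5*(-3) + 16) = √(15 + 16) = √31 ≈ 5.5678)
(c + K(7, -12))² = (√31 + 0)² = (√31)² = 31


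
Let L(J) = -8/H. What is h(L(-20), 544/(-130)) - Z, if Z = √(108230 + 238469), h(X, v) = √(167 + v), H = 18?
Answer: -√346699 + √687895/65 ≈ -576.05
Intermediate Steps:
L(J) = -4/9 (L(J) = -8/18 = -8*1/18 = -4/9)
Z = √346699 ≈ 588.81
h(L(-20), 544/(-130)) - Z = √(167 + 544/(-130)) - √346699 = √(167 + 544*(-1/130)) - √346699 = √(167 - 272/65) - √346699 = √(10583/65) - √346699 = √687895/65 - √346699 = -√346699 + √687895/65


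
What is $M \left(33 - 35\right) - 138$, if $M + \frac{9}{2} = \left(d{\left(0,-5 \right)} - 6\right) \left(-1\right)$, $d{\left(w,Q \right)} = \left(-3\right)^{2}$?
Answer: $-123$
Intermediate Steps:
$d{\left(w,Q \right)} = 9$
$M = - \frac{15}{2}$ ($M = - \frac{9}{2} + \left(9 - 6\right) \left(-1\right) = - \frac{9}{2} + 3 \left(-1\right) = - \frac{9}{2} - 3 = - \frac{15}{2} \approx -7.5$)
$M \left(33 - 35\right) - 138 = - \frac{15 \left(33 - 35\right)}{2} - 138 = \left(- \frac{15}{2}\right) \left(-2\right) - 138 = 15 - 138 = -123$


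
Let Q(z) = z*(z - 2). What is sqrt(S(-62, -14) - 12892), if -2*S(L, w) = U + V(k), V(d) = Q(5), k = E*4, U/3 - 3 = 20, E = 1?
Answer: I*sqrt(12934) ≈ 113.73*I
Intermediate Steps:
Q(z) = z*(-2 + z)
U = 69 (U = 9 + 3*20 = 9 + 60 = 69)
k = 4 (k = 1*4 = 4)
V(d) = 15 (V(d) = 5*(-2 + 5) = 5*3 = 15)
S(L, w) = -42 (S(L, w) = -(69 + 15)/2 = -1/2*84 = -42)
sqrt(S(-62, -14) - 12892) = sqrt(-42 - 12892) = sqrt(-12934) = I*sqrt(12934)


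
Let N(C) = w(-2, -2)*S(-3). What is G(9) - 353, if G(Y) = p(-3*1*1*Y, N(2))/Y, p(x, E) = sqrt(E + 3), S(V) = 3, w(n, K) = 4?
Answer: -353 + sqrt(15)/9 ≈ -352.57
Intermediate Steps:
N(C) = 12 (N(C) = 4*3 = 12)
p(x, E) = sqrt(3 + E)
G(Y) = sqrt(15)/Y (G(Y) = sqrt(3 + 12)/Y = sqrt(15)/Y)
G(9) - 353 = sqrt(15)/9 - 353 = -353 + sqrt(15)/9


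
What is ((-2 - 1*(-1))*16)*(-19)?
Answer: 304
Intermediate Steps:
((-2 - 1*(-1))*16)*(-19) = ((-2 + 1)*16)*(-19) = -1*16*(-19) = -16*(-19) = 304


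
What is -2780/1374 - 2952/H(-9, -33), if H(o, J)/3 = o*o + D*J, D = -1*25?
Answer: -322558/103737 ≈ -3.1094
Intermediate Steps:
D = -25
H(o, J) = -75*J + 3*o² (H(o, J) = 3*(o*o - 25*J) = 3*(o² - 25*J) = -75*J + 3*o²)
-2780/1374 - 2952/H(-9, -33) = -2780/1374 - 2952/(-75*(-33) + 3*(-9)²) = -2780*1/1374 - 2952/(2475 + 3*81) = -1390/687 - 2952/(2475 + 243) = -1390/687 - 2952/2718 = -1390/687 - 2952*1/2718 = -1390/687 - 164/151 = -322558/103737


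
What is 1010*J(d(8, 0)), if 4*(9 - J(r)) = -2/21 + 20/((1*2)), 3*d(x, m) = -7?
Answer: 138370/21 ≈ 6589.0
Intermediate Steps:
d(x, m) = -7/3 (d(x, m) = (⅓)*(-7) = -7/3)
J(r) = 137/21 (J(r) = 9 - (-2/21 + 20/((1*2)))/4 = 9 - (-2*1/21 + 20/2)/4 = 9 - (-2/21 + 20*(½))/4 = 9 - (-2/21 + 10)/4 = 9 - ¼*208/21 = 9 - 52/21 = 137/21)
1010*J(d(8, 0)) = 1010*(137/21) = 138370/21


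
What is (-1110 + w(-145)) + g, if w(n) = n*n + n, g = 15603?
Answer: 35373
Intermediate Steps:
w(n) = n + n² (w(n) = n² + n = n + n²)
(-1110 + w(-145)) + g = (-1110 - 145*(1 - 145)) + 15603 = (-1110 - 145*(-144)) + 15603 = (-1110 + 20880) + 15603 = 19770 + 15603 = 35373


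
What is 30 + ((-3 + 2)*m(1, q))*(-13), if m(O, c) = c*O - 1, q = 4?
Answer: 69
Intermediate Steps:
m(O, c) = -1 + O*c (m(O, c) = O*c - 1 = -1 + O*c)
30 + ((-3 + 2)*m(1, q))*(-13) = 30 + ((-3 + 2)*(-1 + 1*4))*(-13) = 30 - (-1 + 4)*(-13) = 30 - 1*3*(-13) = 30 - 3*(-13) = 30 + 39 = 69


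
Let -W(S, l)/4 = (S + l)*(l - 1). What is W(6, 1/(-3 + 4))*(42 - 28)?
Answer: 0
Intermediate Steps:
W(S, l) = -4*(-1 + l)*(S + l) (W(S, l) = -4*(S + l)*(l - 1) = -4*(S + l)*(-1 + l) = -4*(-1 + l)*(S + l))
W(6, 1/(-3 + 4))*(42 - 28) = (-4/(-3 + 4)**2 + 4*6 + 4/(-3 + 4) - 4*6/(-3 + 4))*(42 - 28) = (-4*(1/1)**2 + 24 + 4/1 - 4*6/1)*14 = (-4*1**2 + 24 + 4*1 - 4*6*1)*14 = (-4*1 + 24 + 4 - 24)*14 = (-4 + 24 + 4 - 24)*14 = 0*14 = 0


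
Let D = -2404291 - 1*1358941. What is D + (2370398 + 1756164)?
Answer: 363330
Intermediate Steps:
D = -3763232 (D = -2404291 - 1358941 = -3763232)
D + (2370398 + 1756164) = -3763232 + (2370398 + 1756164) = -3763232 + 4126562 = 363330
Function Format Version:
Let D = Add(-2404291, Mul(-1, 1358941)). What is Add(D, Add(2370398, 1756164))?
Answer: 363330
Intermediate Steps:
D = -3763232 (D = Add(-2404291, -1358941) = -3763232)
Add(D, Add(2370398, 1756164)) = Add(-3763232, Add(2370398, 1756164)) = Add(-3763232, 4126562) = 363330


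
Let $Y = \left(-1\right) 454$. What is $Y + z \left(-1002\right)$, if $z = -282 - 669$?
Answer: $952448$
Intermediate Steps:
$Y = -454$
$z = -951$
$Y + z \left(-1002\right) = -454 - -952902 = -454 + 952902 = 952448$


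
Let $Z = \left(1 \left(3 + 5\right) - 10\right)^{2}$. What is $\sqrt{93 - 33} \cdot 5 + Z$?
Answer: $4 + 10 \sqrt{15} \approx 42.73$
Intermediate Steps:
$Z = 4$ ($Z = \left(1 \cdot 8 - 10\right)^{2} = \left(8 - 10\right)^{2} = \left(-2\right)^{2} = 4$)
$\sqrt{93 - 33} \cdot 5 + Z = \sqrt{93 - 33} \cdot 5 + 4 = \sqrt{60} \cdot 5 + 4 = 2 \sqrt{15} \cdot 5 + 4 = 10 \sqrt{15} + 4 = 4 + 10 \sqrt{15}$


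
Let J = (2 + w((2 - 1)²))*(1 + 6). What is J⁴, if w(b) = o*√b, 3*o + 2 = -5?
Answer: 2401/81 ≈ 29.642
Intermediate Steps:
o = -7/3 (o = -⅔ + (⅓)*(-5) = -⅔ - 5/3 = -7/3 ≈ -2.3333)
w(b) = -7*√b/3
J = -7/3 (J = (2 - 7*√((2 - 1)²)/3)*(1 + 6) = (2 - 7*√(1²)/3)*7 = (2 - 7*√1/3)*7 = (2 - 7/3*1)*7 = (2 - 7/3)*7 = -⅓*7 = -7/3 ≈ -2.3333)
J⁴ = (-7/3)⁴ = 2401/81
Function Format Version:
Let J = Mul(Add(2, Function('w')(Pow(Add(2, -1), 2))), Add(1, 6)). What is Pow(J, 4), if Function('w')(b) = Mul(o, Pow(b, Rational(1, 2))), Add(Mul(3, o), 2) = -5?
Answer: Rational(2401, 81) ≈ 29.642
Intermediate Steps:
o = Rational(-7, 3) (o = Add(Rational(-2, 3), Mul(Rational(1, 3), -5)) = Add(Rational(-2, 3), Rational(-5, 3)) = Rational(-7, 3) ≈ -2.3333)
Function('w')(b) = Mul(Rational(-7, 3), Pow(b, Rational(1, 2)))
J = Rational(-7, 3) (J = Mul(Add(2, Mul(Rational(-7, 3), Pow(Pow(Add(2, -1), 2), Rational(1, 2)))), Add(1, 6)) = Mul(Add(2, Mul(Rational(-7, 3), Pow(Pow(1, 2), Rational(1, 2)))), 7) = Mul(Add(2, Mul(Rational(-7, 3), Pow(1, Rational(1, 2)))), 7) = Mul(Add(2, Mul(Rational(-7, 3), 1)), 7) = Mul(Add(2, Rational(-7, 3)), 7) = Mul(Rational(-1, 3), 7) = Rational(-7, 3) ≈ -2.3333)
Pow(J, 4) = Pow(Rational(-7, 3), 4) = Rational(2401, 81)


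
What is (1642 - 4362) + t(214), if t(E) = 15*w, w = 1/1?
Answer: -2705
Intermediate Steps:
w = 1 (w = 1*1 = 1)
t(E) = 15 (t(E) = 15*1 = 15)
(1642 - 4362) + t(214) = (1642 - 4362) + 15 = -2720 + 15 = -2705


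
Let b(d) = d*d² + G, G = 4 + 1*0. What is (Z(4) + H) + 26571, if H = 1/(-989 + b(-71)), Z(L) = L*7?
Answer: 9546274703/358896 ≈ 26599.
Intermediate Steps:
G = 4 (G = 4 + 0 = 4)
Z(L) = 7*L
b(d) = 4 + d³ (b(d) = d*d² + 4 = d³ + 4 = 4 + d³)
H = -1/358896 (H = 1/(-989 + (4 + (-71)³)) = 1/(-989 + (4 - 357911)) = 1/(-989 - 357907) = 1/(-358896) = -1/358896 ≈ -2.7863e-6)
(Z(4) + H) + 26571 = (7*4 - 1/358896) + 26571 = (28 - 1/358896) + 26571 = 10049087/358896 + 26571 = 9546274703/358896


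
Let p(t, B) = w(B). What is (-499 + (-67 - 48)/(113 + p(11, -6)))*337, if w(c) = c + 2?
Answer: -18368522/109 ≈ -1.6852e+5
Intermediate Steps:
w(c) = 2 + c
p(t, B) = 2 + B
(-499 + (-67 - 48)/(113 + p(11, -6)))*337 = (-499 + (-67 - 48)/(113 + (2 - 6)))*337 = (-499 - 115/(113 - 4))*337 = (-499 - 115/109)*337 = -54506/109*337 = -18368522/109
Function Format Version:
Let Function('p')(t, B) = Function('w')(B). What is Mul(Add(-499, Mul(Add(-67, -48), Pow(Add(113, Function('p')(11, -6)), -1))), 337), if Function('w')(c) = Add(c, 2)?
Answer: Rational(-18368522, 109) ≈ -1.6852e+5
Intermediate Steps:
Function('w')(c) = Add(2, c)
Function('p')(t, B) = Add(2, B)
Mul(Add(-499, Mul(Add(-67, -48), Pow(Add(113, Function('p')(11, -6)), -1))), 337) = Mul(Add(-499, Mul(Add(-67, -48), Pow(Add(113, Add(2, -6)), -1))), 337) = Mul(Add(-499, Mul(-115, Pow(Add(113, -4), -1))), 337) = Mul(Add(-499, Mul(-115, Pow(109, -1))), 337) = Mul(Add(-499, Mul(-115, Rational(1, 109))), 337) = Mul(Add(-499, Rational(-115, 109)), 337) = Mul(Rational(-54506, 109), 337) = Rational(-18368522, 109)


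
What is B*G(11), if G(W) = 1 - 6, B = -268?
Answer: 1340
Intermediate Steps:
G(W) = -5
B*G(11) = -268*(-5) = 1340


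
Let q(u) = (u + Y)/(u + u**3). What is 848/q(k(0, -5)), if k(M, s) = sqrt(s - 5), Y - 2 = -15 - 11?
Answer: -38160/293 + 91584*I*sqrt(10)/293 ≈ -130.24 + 988.44*I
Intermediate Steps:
Y = -24 (Y = 2 + (-15 - 11) = 2 - 26 = -24)
k(M, s) = sqrt(-5 + s)
q(u) = (-24 + u)/(u + u**3) (q(u) = (u - 24)/(u + u**3) = (-24 + u)/(u + u**3))
848/q(k(0, -5)) = 848/(((-24 + sqrt(-5 - 5))/(sqrt(-5 - 5) + (sqrt(-5 - 5))**3))) = 848/(((-24 + sqrt(-10))/(sqrt(-10) + (sqrt(-10))**3))) = 848/(((-24 + I*sqrt(10))/(I*sqrt(10) + (I*sqrt(10))**3))) = 848/(((-24 + I*sqrt(10))/(I*sqrt(10) - 10*I*sqrt(10)))) = 848/(((-24 + I*sqrt(10))/((-9*I*sqrt(10))))) = 848/(((I*sqrt(10)/90)*(-24 + I*sqrt(10)))) = 848/((I*sqrt(10)*(-24 + I*sqrt(10))/90)) = 848*(-9*I*sqrt(10)/(-24 + I*sqrt(10))) = -7632*I*sqrt(10)/(-24 + I*sqrt(10))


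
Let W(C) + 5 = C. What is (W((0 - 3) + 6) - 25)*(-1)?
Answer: 27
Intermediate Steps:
W(C) = -5 + C
(W((0 - 3) + 6) - 25)*(-1) = ((-5 + ((0 - 3) + 6)) - 25)*(-1) = ((-5 + (-3 + 6)) - 25)*(-1) = ((-5 + 3) - 25)*(-1) = (-2 - 25)*(-1) = -27*(-1) = 27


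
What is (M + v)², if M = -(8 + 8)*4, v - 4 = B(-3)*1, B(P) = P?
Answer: 3969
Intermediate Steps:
v = 1 (v = 4 - 3*1 = 4 - 3 = 1)
M = -64 (M = -16*4 = -1*64 = -64)
(M + v)² = (-64 + 1)² = (-63)² = 3969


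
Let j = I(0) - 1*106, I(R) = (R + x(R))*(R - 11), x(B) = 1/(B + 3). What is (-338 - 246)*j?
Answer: 192136/3 ≈ 64045.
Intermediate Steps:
x(B) = 1/(3 + B)
I(R) = (-11 + R)*(R + 1/(3 + R)) (I(R) = (R + 1/(3 + R))*(R - 11) = (R + 1/(3 + R))*(-11 + R) = (-11 + R)*(R + 1/(3 + R)))
j = -329/3 (j = (-11 + 0 + 0*(-11 + 0)*(3 + 0))/(3 + 0) - 1*106 = (-11 + 0 + 0*(-11)*3)/3 - 106 = (-11 + 0 + 0)/3 - 106 = (⅓)*(-11) - 106 = -11/3 - 106 = -329/3 ≈ -109.67)
(-338 - 246)*j = (-338 - 246)*(-329/3) = -584*(-329/3) = 192136/3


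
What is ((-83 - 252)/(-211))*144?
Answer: 48240/211 ≈ 228.63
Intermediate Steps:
((-83 - 252)/(-211))*144 = -335*(-1/211)*144 = (335/211)*144 = 48240/211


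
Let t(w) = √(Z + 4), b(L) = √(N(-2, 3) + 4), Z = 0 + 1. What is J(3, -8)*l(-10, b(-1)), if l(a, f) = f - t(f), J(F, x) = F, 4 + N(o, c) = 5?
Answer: 0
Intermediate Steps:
Z = 1
N(o, c) = 1 (N(o, c) = -4 + 5 = 1)
b(L) = √5 (b(L) = √(1 + 4) = √5)
t(w) = √5 (t(w) = √(1 + 4) = √5)
l(a, f) = f - √5
J(3, -8)*l(-10, b(-1)) = 3*(√5 - √5) = 3*0 = 0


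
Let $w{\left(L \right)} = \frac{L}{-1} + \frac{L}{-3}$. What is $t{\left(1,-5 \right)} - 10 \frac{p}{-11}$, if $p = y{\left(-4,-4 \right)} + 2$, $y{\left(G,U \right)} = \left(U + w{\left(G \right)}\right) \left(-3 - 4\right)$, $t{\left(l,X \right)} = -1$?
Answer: $- \frac{23}{3} \approx -7.6667$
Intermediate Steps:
$w{\left(L \right)} = - \frac{4 L}{3}$ ($w{\left(L \right)} = L \left(-1\right) + L \left(- \frac{1}{3}\right) = - L - \frac{L}{3} = - \frac{4 L}{3}$)
$y{\left(G,U \right)} = - 7 U + \frac{28 G}{3}$ ($y{\left(G,U \right)} = \left(U - \frac{4 G}{3}\right) \left(-3 - 4\right) = \left(U - \frac{4 G}{3}\right) \left(-7\right) = - 7 U + \frac{28 G}{3}$)
$p = - \frac{22}{3}$ ($p = \left(\left(-7\right) \left(-4\right) + \frac{28}{3} \left(-4\right)\right) + 2 = \left(28 - \frac{112}{3}\right) + 2 = - \frac{28}{3} + 2 = - \frac{22}{3} \approx -7.3333$)
$t{\left(1,-5 \right)} - 10 \frac{p}{-11} = -1 - 10 \left(- \frac{22}{3 \left(-11\right)}\right) = -1 - 10 \left(\left(- \frac{22}{3}\right) \left(- \frac{1}{11}\right)\right) = -1 - \frac{20}{3} = - \frac{23}{3}$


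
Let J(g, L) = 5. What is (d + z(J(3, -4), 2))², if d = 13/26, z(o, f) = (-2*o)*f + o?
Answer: 841/4 ≈ 210.25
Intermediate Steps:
z(o, f) = o - 2*f*o (z(o, f) = -2*f*o + o = o - 2*f*o)
d = ½ (d = 13*(1/26) = ½ ≈ 0.50000)
(d + z(J(3, -4), 2))² = (½ + 5*(1 - 2*2))² = (½ + 5*(1 - 4))² = (½ + 5*(-3))² = (½ - 15)² = (-29/2)² = 841/4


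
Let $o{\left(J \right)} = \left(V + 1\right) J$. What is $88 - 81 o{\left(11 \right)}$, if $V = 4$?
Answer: $-4367$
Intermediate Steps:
$o{\left(J \right)} = 5 J$ ($o{\left(J \right)} = \left(4 + 1\right) J = 5 J$)
$88 - 81 o{\left(11 \right)} = 88 - 81 \cdot 5 \cdot 11 = 88 - 4455 = -4367$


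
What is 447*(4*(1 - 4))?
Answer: -5364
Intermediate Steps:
447*(4*(1 - 4)) = 447*(4*(-3)) = 447*(-12) = -5364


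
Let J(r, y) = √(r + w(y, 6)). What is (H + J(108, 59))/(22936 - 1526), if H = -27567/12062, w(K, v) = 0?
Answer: -27567/258247420 + 3*√3/10705 ≈ 0.00037865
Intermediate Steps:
J(r, y) = √r (J(r, y) = √(r + 0) = √r)
H = -27567/12062 (H = -27567*1/12062 = -27567/12062 ≈ -2.2854)
(H + J(108, 59))/(22936 - 1526) = (-27567/12062 + √108)/(22936 - 1526) = (-27567/12062 + 6*√3)/21410 = (-27567/12062 + 6*√3)*(1/21410) = -27567/258247420 + 3*√3/10705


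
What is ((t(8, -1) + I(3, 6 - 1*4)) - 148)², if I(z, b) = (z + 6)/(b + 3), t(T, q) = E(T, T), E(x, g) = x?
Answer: 477481/25 ≈ 19099.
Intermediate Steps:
t(T, q) = T
I(z, b) = (6 + z)/(3 + b)
((t(8, -1) + I(3, 6 - 1*4)) - 148)² = ((8 + (6 + 3)/(3 + (6 - 1*4))) - 148)² = ((8 + 9/(3 + (6 - 4))) - 148)² = ((8 + 9/(3 + 2)) - 148)² = ((8 + 9/5) - 148)² = (49/5 - 148)² = (-691/5)² = 477481/25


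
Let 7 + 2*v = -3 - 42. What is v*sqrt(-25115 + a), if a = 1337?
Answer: -78*I*sqrt(2642) ≈ -4009.2*I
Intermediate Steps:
v = -26 (v = -7/2 + (-3 - 42)/2 = -7/2 + (1/2)*(-45) = -7/2 - 45/2 = -26)
v*sqrt(-25115 + a) = -26*sqrt(-25115 + 1337) = -78*I*sqrt(2642)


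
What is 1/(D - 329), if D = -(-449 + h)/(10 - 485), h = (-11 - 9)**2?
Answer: -475/156324 ≈ -0.0030386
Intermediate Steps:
h = 400 (h = (-20)**2 = 400)
D = -49/475 (D = -(-449 + 400)/(10 - 485) = -(-49)/(-475) = -(-49)*(-1)/475 = -1*49/475 = -49/475 ≈ -0.10316)
1/(D - 329) = 1/(-49/475 - 329) = 1/(-156324/475) = -475/156324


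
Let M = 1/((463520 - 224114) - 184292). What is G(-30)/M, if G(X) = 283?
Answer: 15597262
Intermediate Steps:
M = 1/55114 (M = 1/(239406 - 184292) = 1/55114 ≈ 1.8144e-5)
G(-30)/M = 283/(1/55114) = 283*55114 = 15597262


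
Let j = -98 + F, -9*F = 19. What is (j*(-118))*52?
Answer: 5528536/9 ≈ 6.1428e+5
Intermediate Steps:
F = -19/9 (F = -1/9*19 = -19/9 ≈ -2.1111)
j = -901/9 (j = -98 - 19/9 = -901/9 ≈ -100.11)
(j*(-118))*52 = -901/9*(-118)*52 = (106318/9)*52 = 5528536/9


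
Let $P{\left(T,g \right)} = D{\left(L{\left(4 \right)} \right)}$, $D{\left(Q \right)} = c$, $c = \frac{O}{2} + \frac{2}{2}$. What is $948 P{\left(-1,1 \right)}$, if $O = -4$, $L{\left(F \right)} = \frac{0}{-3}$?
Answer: $-948$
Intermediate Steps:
$L{\left(F \right)} = 0$ ($L{\left(F \right)} = 0 \left(- \frac{1}{3}\right) = 0$)
$c = -1$ ($c = - \frac{4}{2} + \frac{2}{2} = \left(-4\right) \frac{1}{2} + 2 \cdot \frac{1}{2} = -2 + 1 = -1$)
$D{\left(Q \right)} = -1$
$P{\left(T,g \right)} = -1$
$948 P{\left(-1,1 \right)} = 948 \left(-1\right) = -948$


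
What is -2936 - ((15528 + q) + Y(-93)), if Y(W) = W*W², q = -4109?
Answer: 790002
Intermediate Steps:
Y(W) = W³
-2936 - ((15528 + q) + Y(-93)) = -2936 - ((15528 - 4109) + (-93)³) = -2936 - (11419 - 804357) = -2936 - 1*(-792938) = -2936 + 792938 = 790002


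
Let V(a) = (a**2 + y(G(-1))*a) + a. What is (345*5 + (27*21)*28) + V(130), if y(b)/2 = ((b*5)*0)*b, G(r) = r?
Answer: 34631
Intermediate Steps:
y(b) = 0 (y(b) = 2*(((b*5)*0)*b) = 2*(((5*b)*0)*b) = 2*(0*b) = 2*0 = 0)
V(a) = a + a**2 (V(a) = (a**2 + 0*a) + a = (a**2 + 0) + a = a**2 + a = a + a**2)
(345*5 + (27*21)*28) + V(130) = (345*5 + (27*21)*28) + 130*(1 + 130) = (1725 + 567*28) + 130*131 = (1725 + 15876) + 17030 = 17601 + 17030 = 34631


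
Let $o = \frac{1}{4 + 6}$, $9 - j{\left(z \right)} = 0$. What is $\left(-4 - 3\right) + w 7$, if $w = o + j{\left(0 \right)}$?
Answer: $\frac{567}{10} \approx 56.7$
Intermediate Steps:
$j{\left(z \right)} = 9$ ($j{\left(z \right)} = 9 - 0 = 9 + 0 = 9$)
$o = \frac{1}{10} \approx 0.1$
$w = \frac{91}{10}$ ($w = \frac{1}{10} + 9 = \frac{91}{10} \approx 9.1$)
$\left(-4 - 3\right) + w 7 = \left(-4 - 3\right) + \frac{91}{10} \cdot 7 = -7 + \frac{637}{10} = \frac{567}{10}$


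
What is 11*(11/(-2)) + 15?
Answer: -91/2 ≈ -45.500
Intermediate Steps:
11*(11/(-2)) + 15 = 11*(11*(-½)) + 15 = 11*(-11/2) + 15 = -121/2 + 15 = -91/2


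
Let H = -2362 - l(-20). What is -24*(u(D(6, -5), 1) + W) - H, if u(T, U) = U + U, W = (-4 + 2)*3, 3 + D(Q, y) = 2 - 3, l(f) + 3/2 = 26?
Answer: 4965/2 ≈ 2482.5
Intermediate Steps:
l(f) = 49/2 (l(f) = -3/2 + 26 = 49/2)
D(Q, y) = -4 (D(Q, y) = -3 + (2 - 3) = -3 - 1 = -4)
H = -4773/2 (H = -2362 - 1*49/2 = -2362 - 49/2 = -4773/2 ≈ -2386.5)
W = -6 (W = -2*3 = -6)
u(T, U) = 2*U
-24*(u(D(6, -5), 1) + W) - H = -24*(2*1 - 6) - 1*(-4773/2) = -24*(2 - 6) + 4773/2 = -24*(-4) + 4773/2 = 96 + 4773/2 = 4965/2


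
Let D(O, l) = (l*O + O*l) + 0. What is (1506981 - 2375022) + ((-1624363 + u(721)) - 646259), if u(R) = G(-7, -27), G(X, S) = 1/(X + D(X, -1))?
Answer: -21970640/7 ≈ -3.1387e+6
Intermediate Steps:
D(O, l) = 2*O*l (D(O, l) = (O*l + O*l) + 0 = 2*O*l + 0 = 2*O*l)
G(X, S) = -1/X (G(X, S) = 1/(X + 2*X*(-1)) = 1/(X - 2*X) = 1/(-X) = -1/X)
u(R) = ⅐ (u(R) = -1/(-7) = -1*(-⅐) = ⅐)
(1506981 - 2375022) + ((-1624363 + u(721)) - 646259) = (1506981 - 2375022) + ((-1624363 + ⅐) - 646259) = -868041 + (-11370540/7 - 646259) = -868041 - 15894353/7 = -21970640/7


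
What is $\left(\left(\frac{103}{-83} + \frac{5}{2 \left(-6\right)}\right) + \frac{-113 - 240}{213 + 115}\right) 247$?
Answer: $- \frac{55149913}{81672} \approx -675.26$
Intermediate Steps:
$\left(\left(\frac{103}{-83} + \frac{5}{2 \left(-6\right)}\right) + \frac{-113 - 240}{213 + 115}\right) 247 = \left(\left(103 \left(- \frac{1}{83}\right) + \frac{5}{-12}\right) - \frac{353}{328}\right) 247 = \left(\left(- \frac{103}{83} + 5 \left(- \frac{1}{12}\right)\right) - \frac{353}{328}\right) 247 = \left(\left(- \frac{103}{83} - \frac{5}{12}\right) - \frac{353}{328}\right) 247 = \left(- \frac{1651}{996} - \frac{353}{328}\right) 247 = \left(- \frac{223279}{81672}\right) 247 = - \frac{55149913}{81672}$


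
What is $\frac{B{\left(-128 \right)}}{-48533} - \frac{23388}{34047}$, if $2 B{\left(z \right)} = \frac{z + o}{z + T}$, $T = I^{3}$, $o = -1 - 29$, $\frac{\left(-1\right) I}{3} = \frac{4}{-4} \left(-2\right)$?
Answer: $- \frac{130157860763}{189475549848} \approx -0.68694$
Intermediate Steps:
$I = -6$ ($I = - 3 \frac{4}{-4} \left(-2\right) = - 3 \cdot 4 \left(- \frac{1}{4}\right) \left(-2\right) = - 3 \left(\left(-1\right) \left(-2\right)\right) = \left(-3\right) 2 = -6$)
$o = -30$
$T = -216$ ($T = \left(-6\right)^{3} = -216$)
$B{\left(z \right)} = \frac{-30 + z}{2 \left(-216 + z\right)}$ ($B{\left(z \right)} = \frac{\left(z - 30\right) \frac{1}{z - 216}}{2} = \frac{\left(-30 + z\right) \frac{1}{-216 + z}}{2} = \frac{\frac{1}{-216 + z} \left(-30 + z\right)}{2} = \frac{-30 + z}{2 \left(-216 + z\right)}$)
$\frac{B{\left(-128 \right)}}{-48533} - \frac{23388}{34047} = \frac{\frac{1}{2} \frac{1}{-216 - 128} \left(-30 - 128\right)}{-48533} - \frac{23388}{34047} = \frac{1}{2} \frac{1}{-344} \left(-158\right) \left(- \frac{1}{48533}\right) - \frac{7796}{11349} = \frac{1}{2} \left(- \frac{1}{344}\right) \left(-158\right) \left(- \frac{1}{48533}\right) - \frac{7796}{11349} = \frac{79}{344} \left(- \frac{1}{48533}\right) - \frac{7796}{11349} = - \frac{79}{16695352} - \frac{7796}{11349} = - \frac{130157860763}{189475549848}$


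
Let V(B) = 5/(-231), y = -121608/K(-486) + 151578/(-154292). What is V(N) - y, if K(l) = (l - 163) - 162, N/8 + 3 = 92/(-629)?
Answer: -2153257287389/14452608786 ≈ -148.99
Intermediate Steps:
N = -15832/629 (N = -24 + 8*(92/(-629)) = -24 + 8*(92*(-1/629)) = -24 + 8*(-92/629) = -24 - 736/629 = -15832/629 ≈ -25.170)
K(l) = -325 + l (K(l) = (-163 + l) - 162 = -325 + l)
y = 9320105889/62565406 (y = -121608/(-325 - 486) + 151578/(-154292) = -121608/(-811) + 151578*(-1/154292) = -121608*(-1/811) - 75789/77146 = 121608/811 - 75789/77146 = 9320105889/62565406 ≈ 148.97)
V(B) = -5/231 (V(B) = 5*(-1/231) = -5/231)
V(N) - y = -5/231 - 1*9320105889/62565406 = -5/231 - 9320105889/62565406 = -2153257287389/14452608786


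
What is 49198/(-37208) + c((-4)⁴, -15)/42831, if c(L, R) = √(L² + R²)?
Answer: -24599/18604 + √65761/42831 ≈ -1.3163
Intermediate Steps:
49198/(-37208) + c((-4)⁴, -15)/42831 = 49198/(-37208) + √(((-4)⁴)² + (-15)²)/42831 = 49198*(-1/37208) + √(256² + 225)*(1/42831) = -24599/18604 + √(65536 + 225)*(1/42831) = -24599/18604 + √65761*(1/42831) = -24599/18604 + √65761/42831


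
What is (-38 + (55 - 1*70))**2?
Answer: 2809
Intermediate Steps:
(-38 + (55 - 1*70))**2 = (-38 + (55 - 70))**2 = (-38 - 15)**2 = (-53)**2 = 2809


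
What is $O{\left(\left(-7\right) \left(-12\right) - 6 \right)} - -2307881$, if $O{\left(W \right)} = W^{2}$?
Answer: $2313965$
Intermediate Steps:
$O{\left(\left(-7\right) \left(-12\right) - 6 \right)} - -2307881 = \left(\left(-7\right) \left(-12\right) - 6\right)^{2} - -2307881 = \left(84 - 6\right)^{2} + 2307881 = 78^{2} + 2307881 = 6084 + 2307881 = 2313965$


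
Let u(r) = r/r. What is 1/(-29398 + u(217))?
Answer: -1/29397 ≈ -3.4017e-5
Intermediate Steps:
u(r) = 1
1/(-29398 + u(217)) = 1/(-29398 + 1) = 1/(-29397) = -1/29397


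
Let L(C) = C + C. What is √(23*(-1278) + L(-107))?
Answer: 2*I*√7402 ≈ 172.07*I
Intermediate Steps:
L(C) = 2*C
√(23*(-1278) + L(-107)) = √(23*(-1278) + 2*(-107)) = √(-29394 - 214) = √(-29608) = 2*I*√7402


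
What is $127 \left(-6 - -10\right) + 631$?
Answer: $1139$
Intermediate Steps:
$127 \left(-6 - -10\right) + 631 = 127 \left(-6 + 10\right) + 631 = 127 \cdot 4 + 631 = 508 + 631 = 1139$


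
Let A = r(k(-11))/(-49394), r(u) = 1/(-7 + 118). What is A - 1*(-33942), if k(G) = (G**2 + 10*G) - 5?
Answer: 186094957427/5482734 ≈ 33942.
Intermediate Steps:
k(G) = -5 + G**2 + 10*G
r(u) = 1/111
A = -1/5482734 (A = (1/111)/(-49394) = (1/111)*(-1/49394) = -1/5482734 ≈ -1.8239e-7)
A - 1*(-33942) = -1/5482734 - 1*(-33942) = -1/5482734 + 33942 = 186094957427/5482734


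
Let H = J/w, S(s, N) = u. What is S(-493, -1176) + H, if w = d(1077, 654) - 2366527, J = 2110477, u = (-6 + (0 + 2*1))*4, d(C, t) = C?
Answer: -39957677/2365450 ≈ -16.892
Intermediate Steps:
u = -16 (u = (-6 + (0 + 2))*4 = (-6 + 2)*4 = -4*4 = -16)
S(s, N) = -16
w = -2365450 (w = 1077 - 2366527 = -2365450)
H = -2110477/2365450 (H = 2110477/(-2365450) = 2110477*(-1/2365450) = -2110477/2365450 ≈ -0.89221)
S(-493, -1176) + H = -16 - 2110477/2365450 = -39957677/2365450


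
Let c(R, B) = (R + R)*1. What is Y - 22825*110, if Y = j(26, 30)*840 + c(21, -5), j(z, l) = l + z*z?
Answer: -1917668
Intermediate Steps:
c(R, B) = 2*R (c(R, B) = (2*R)*1 = 2*R)
j(z, l) = l + z**2
Y = 593082 (Y = (30 + 26**2)*840 + 2*21 = (30 + 676)*840 + 42 = 706*840 + 42 = 593040 + 42 = 593082)
Y - 22825*110 = 593082 - 22825*110 = 593082 - 1*2510750 = 593082 - 2510750 = -1917668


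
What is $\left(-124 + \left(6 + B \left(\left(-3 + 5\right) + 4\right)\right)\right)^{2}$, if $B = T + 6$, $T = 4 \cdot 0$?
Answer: $6724$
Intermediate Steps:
$T = 0$
$B = 6$ ($B = 0 + 6 = 6$)
$\left(-124 + \left(6 + B \left(\left(-3 + 5\right) + 4\right)\right)\right)^{2} = \left(-124 + \left(6 + 6 \left(\left(-3 + 5\right) + 4\right)\right)\right)^{2} = \left(-124 + \left(6 + 6 \left(2 + 4\right)\right)\right)^{2} = \left(-124 + \left(6 + 6 \cdot 6\right)\right)^{2} = \left(-124 + \left(6 + 36\right)\right)^{2} = \left(-124 + 42\right)^{2} = \left(-82\right)^{2} = 6724$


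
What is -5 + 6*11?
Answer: 61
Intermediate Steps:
-5 + 6*11 = -5 + 66 = 61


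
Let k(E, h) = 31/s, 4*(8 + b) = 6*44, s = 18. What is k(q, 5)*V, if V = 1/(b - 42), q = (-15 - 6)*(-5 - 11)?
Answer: 31/288 ≈ 0.10764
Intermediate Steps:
b = 58 (b = -8 + (6*44)/4 = -8 + (1/4)*264 = -8 + 66 = 58)
q = 336 (q = -21*(-16) = 336)
k(E, h) = 31/18
V = 1/16 (V = 1/(58 - 42) = 1/16 ≈ 0.062500)
k(q, 5)*V = (31/18)*(1/16) = 31/288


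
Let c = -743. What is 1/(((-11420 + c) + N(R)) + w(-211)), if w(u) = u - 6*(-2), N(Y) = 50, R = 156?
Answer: -1/12312 ≈ -8.1222e-5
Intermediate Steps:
w(u) = 12 + u (w(u) = u + 12 = 12 + u)
1/(((-11420 + c) + N(R)) + w(-211)) = 1/(((-11420 - 743) + 50) + (12 - 211)) = 1/((-12163 + 50) - 199) = 1/(-12113 - 199) = 1/(-12312) = -1/12312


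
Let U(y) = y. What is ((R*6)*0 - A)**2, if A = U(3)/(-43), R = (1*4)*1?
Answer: 9/1849 ≈ 0.0048675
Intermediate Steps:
R = 4 (R = 4*1 = 4)
A = -3/43 (A = 3/(-43) = 3*(-1/43) = -3/43 ≈ -0.069767)
((R*6)*0 - A)**2 = ((4*6)*0 - 1*(-3/43))**2 = (24*0 + 3/43)**2 = (0 + 3/43)**2 = (3/43)**2 = 9/1849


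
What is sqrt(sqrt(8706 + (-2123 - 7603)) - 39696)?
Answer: sqrt(-39696 + 2*I*sqrt(255)) ≈ 0.0802 + 199.24*I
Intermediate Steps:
sqrt(sqrt(8706 + (-2123 - 7603)) - 39696) = sqrt(sqrt(8706 - 9726) - 39696) = sqrt(sqrt(-1020) - 39696) = sqrt(2*I*sqrt(255) - 39696) = sqrt(-39696 + 2*I*sqrt(255))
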